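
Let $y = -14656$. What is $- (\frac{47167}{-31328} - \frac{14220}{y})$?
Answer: $\frac{3840553}{7174112} \approx 0.53533$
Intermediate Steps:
$- (\frac{47167}{-31328} - \frac{14220}{y}) = - (\frac{47167}{-31328} - \frac{14220}{-14656}) = - (47167 \left(- \frac{1}{31328}\right) - - \frac{3555}{3664}) = - (- \frac{47167}{31328} + \frac{3555}{3664}) = \left(-1\right) \left(- \frac{3840553}{7174112}\right) = \frac{3840553}{7174112}$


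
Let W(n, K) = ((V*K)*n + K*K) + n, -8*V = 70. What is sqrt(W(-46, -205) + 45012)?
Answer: 13*sqrt(106)/2 ≈ 66.922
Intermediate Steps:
V = -35/4 (V = -1/8*70 = -35/4 ≈ -8.7500)
W(n, K) = n + K**2 - 35*K*n/4 (W(n, K) = ((-35*K/4)*n + K*K) + n = (-35*K*n/4 + K**2) + n = (K**2 - 35*K*n/4) + n = n + K**2 - 35*K*n/4)
sqrt(W(-46, -205) + 45012) = sqrt((-46 + (-205)**2 - 35/4*(-205)*(-46)) + 45012) = sqrt((-46 + 42025 - 165025/2) + 45012) = sqrt(-81067/2 + 45012) = sqrt(8957/2) = 13*sqrt(106)/2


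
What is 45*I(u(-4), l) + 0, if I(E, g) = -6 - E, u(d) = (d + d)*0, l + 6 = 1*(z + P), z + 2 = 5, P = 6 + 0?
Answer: -270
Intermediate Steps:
P = 6
z = 3 (z = -2 + 5 = 3)
l = 3 (l = -6 + 1*(3 + 6) = -6 + 1*9 = -6 + 9 = 3)
u(d) = 0 (u(d) = (2*d)*0 = 0)
45*I(u(-4), l) + 0 = 45*(-6 - 1*0) + 0 = 45*(-6 + 0) + 0 = 45*(-6) + 0 = -270 + 0 = -270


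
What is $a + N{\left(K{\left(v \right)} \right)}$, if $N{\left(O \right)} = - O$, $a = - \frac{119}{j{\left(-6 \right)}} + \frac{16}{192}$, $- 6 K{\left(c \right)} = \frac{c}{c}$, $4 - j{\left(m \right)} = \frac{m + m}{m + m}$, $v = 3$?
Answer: $- \frac{473}{12} \approx -39.417$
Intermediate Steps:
$j{\left(m \right)} = 3$ ($j{\left(m \right)} = 4 - \frac{m + m}{m + m} = 4 - \frac{2 m}{2 m} = 4 - 2 m \frac{1}{2 m} = 4 - 1 = 3$)
$K{\left(c \right)} = - \frac{1}{6}$ ($K{\left(c \right)} = - \frac{c \frac{1}{c}}{6} = \left(- \frac{1}{6}\right) 1 = - \frac{1}{6}$)
$a = - \frac{475}{12}$ ($a = - \frac{119}{3} + \frac{16}{192} = \left(-119\right) \frac{1}{3} + 16 \cdot \frac{1}{192} = - \frac{119}{3} + \frac{1}{12} = - \frac{475}{12} \approx -39.583$)
$a + N{\left(K{\left(v \right)} \right)} = - \frac{475}{12} - - \frac{1}{6} = - \frac{475}{12} + \frac{1}{6} = - \frac{473}{12}$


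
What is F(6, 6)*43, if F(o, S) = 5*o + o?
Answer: 1548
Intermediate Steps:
F(o, S) = 6*o
F(6, 6)*43 = (6*6)*43 = 36*43 = 1548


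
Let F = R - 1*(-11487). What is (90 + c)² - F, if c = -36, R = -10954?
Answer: 2383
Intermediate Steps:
F = 533 (F = -10954 - 1*(-11487) = -10954 + 11487 = 533)
(90 + c)² - F = (90 - 36)² - 1*533 = 54² - 533 = 2916 - 533 = 2383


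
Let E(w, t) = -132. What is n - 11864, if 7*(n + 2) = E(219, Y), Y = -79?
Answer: -83194/7 ≈ -11885.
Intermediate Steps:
n = -146/7 (n = -2 + (⅐)*(-132) = -2 - 132/7 = -146/7 ≈ -20.857)
n - 11864 = -146/7 - 11864 = -83194/7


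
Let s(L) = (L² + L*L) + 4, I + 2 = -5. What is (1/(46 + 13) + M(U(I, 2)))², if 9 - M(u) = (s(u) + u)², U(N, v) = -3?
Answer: 431268289/3481 ≈ 1.2389e+5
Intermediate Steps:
I = -7 (I = -2 - 5 = -7)
s(L) = 4 + 2*L² (s(L) = (L² + L²) + 4 = 2*L² + 4 = 4 + 2*L²)
M(u) = 9 - (4 + u + 2*u²)² (M(u) = 9 - ((4 + 2*u²) + u)² = 9 - (4 + u + 2*u²)²)
(1/(46 + 13) + M(U(I, 2)))² = (1/(46 + 13) + (9 - (4 - 3 + 2*(-3)²)²))² = (1/59 + (9 - (4 - 3 + 2*9)²))² = (1/59 + (9 - (4 - 3 + 18)²))² = (1/59 + (9 - 1*19²))² = (1/59 + (9 - 1*361))² = (1/59 + (9 - 361))² = (1/59 - 352)² = (-20767/59)² = 431268289/3481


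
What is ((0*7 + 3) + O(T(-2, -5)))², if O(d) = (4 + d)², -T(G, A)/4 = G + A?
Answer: 1054729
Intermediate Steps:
T(G, A) = -4*A - 4*G (T(G, A) = -4*(G + A) = -4*(A + G) = -4*A - 4*G)
((0*7 + 3) + O(T(-2, -5)))² = ((0*7 + 3) + (4 + (-4*(-5) - 4*(-2)))²)² = ((0 + 3) + (4 + (20 + 8))²)² = (3 + (4 + 28)²)² = (3 + 32²)² = (3 + 1024)² = 1027² = 1054729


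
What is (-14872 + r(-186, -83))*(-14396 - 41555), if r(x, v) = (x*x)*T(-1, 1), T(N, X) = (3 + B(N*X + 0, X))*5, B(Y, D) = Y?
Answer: -18524704688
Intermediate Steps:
T(N, X) = 15 + 5*N*X (T(N, X) = (3 + (N*X + 0))*5 = (3 + N*X)*5 = 15 + 5*N*X)
r(x, v) = 10*x**2 (r(x, v) = (x*x)*(15 + 5*(-1)*1) = x**2*(15 - 5) = x**2*10 = 10*x**2)
(-14872 + r(-186, -83))*(-14396 - 41555) = (-14872 + 10*(-186)**2)*(-14396 - 41555) = (-14872 + 10*34596)*(-55951) = (-14872 + 345960)*(-55951) = 331088*(-55951) = -18524704688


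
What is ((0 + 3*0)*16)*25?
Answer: 0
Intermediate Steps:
((0 + 3*0)*16)*25 = ((0 + 0)*16)*25 = (0*16)*25 = 0*25 = 0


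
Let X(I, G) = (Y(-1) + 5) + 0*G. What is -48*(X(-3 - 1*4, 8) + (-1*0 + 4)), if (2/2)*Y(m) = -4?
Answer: -240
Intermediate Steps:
Y(m) = -4
X(I, G) = 1 (X(I, G) = (-4 + 5) + 0*G = 1 + 0 = 1)
-48*(X(-3 - 1*4, 8) + (-1*0 + 4)) = -48*(1 + (-1*0 + 4)) = -48*(1 + (0 + 4)) = -48*(1 + 4) = -48*5 = -240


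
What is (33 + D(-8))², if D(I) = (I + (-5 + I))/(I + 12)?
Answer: 12321/16 ≈ 770.06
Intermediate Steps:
D(I) = (-5 + 2*I)/(12 + I)
(33 + D(-8))² = (33 + (-5 + 2*(-8))/(12 - 8))² = (33 + (-5 - 16)/4)² = (33 + (¼)*(-21))² = (33 - 21/4)² = (111/4)² = 12321/16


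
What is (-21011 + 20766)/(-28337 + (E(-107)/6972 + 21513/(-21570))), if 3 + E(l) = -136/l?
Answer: 657061673100/75999233138477 ≈ 0.0086456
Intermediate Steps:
E(l) = -3 - 136/l
(-21011 + 20766)/(-28337 + (E(-107)/6972 + 21513/(-21570))) = (-21011 + 20766)/(-28337 + ((-3 - 136/(-107))/6972 + 21513/(-21570))) = -245/(-28337 + ((-3 - 136*(-1/107))*(1/6972) + 21513*(-1/21570))) = -245/(-28337 + ((-3 + 136/107)*(1/6972) - 7171/7190)) = -245/(-28337 + (-185/107*1/6972 - 7171/7190)) = -245/(-28337 + (-185/746004 - 7171/7190)) = -245/(-28337 - 2675462417/2681884380) = -245/(-75999233138477/2681884380) = -245*(-2681884380/75999233138477) = 657061673100/75999233138477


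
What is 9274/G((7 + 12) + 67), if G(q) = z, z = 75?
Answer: 9274/75 ≈ 123.65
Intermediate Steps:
G(q) = 75
9274/G((7 + 12) + 67) = 9274/75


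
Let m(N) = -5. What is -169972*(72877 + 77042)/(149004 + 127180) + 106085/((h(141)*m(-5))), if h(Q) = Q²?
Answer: -126653535829009/1372703526 ≈ -92266.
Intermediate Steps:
-169972*(72877 + 77042)/(149004 + 127180) + 106085/((h(141)*m(-5))) = -169972*(72877 + 77042)/(149004 + 127180) + 106085/((141²*(-5))) = -169972/(276184/149919) + 106085/((19881*(-5))) = -169972/(276184*(1/149919)) + 106085/(-99405) = -169972/276184/149919 + 106085*(-1/99405) = -169972*149919/276184 - 21217/19881 = -6370508067/69046 - 21217/19881 = -126653535829009/1372703526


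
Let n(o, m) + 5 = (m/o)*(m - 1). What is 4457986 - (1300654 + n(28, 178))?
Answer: 44186965/14 ≈ 3.1562e+6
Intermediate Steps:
n(o, m) = -5 + m*(-1 + m)/o (n(o, m) = -5 + (m/o)*(m - 1) = -5 + (m/o)*(-1 + m) = -5 + m*(-1 + m)/o)
4457986 - (1300654 + n(28, 178)) = 4457986 - (1300654 + (178² - 1*178 - 5*28)/28) = 4457986 - (1300654 + (31684 - 178 - 140)/28) = 4457986 - (1300654 + (1/28)*31366) = 4457986 - (1300654 + 15683/14) = 4457986 - 1*18224839/14 = 4457986 - 18224839/14 = 44186965/14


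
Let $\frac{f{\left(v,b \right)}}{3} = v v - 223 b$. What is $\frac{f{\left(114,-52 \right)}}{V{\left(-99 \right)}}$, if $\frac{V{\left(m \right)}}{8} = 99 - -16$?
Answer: $\frac{9222}{115} \approx 80.191$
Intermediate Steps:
$f{\left(v,b \right)} = - 669 b + 3 v^{2}$ ($f{\left(v,b \right)} = 3 \left(v v - 223 b\right) = 3 \left(v^{2} - 223 b\right) = - 669 b + 3 v^{2}$)
$V{\left(m \right)} = 920$ ($V{\left(m \right)} = 8 \left(99 - -16\right) = 8 \left(99 + 16\right) = 8 \cdot 115 = 920$)
$\frac{f{\left(114,-52 \right)}}{V{\left(-99 \right)}} = \frac{\left(-669\right) \left(-52\right) + 3 \cdot 114^{2}}{920} = \left(34788 + 3 \cdot 12996\right) \frac{1}{920} = \left(34788 + 38988\right) \frac{1}{920} = 73776 \cdot \frac{1}{920} = \frac{9222}{115}$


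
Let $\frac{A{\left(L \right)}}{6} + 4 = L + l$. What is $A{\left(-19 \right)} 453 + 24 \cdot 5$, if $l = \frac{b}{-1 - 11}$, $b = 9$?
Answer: $- \frac{128865}{2} \approx -64433.0$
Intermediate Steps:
$l = - \frac{3}{4}$ ($l = \frac{9}{-1 - 11} = \frac{9}{-12} = 9 \left(- \frac{1}{12}\right) = - \frac{3}{4} \approx -0.75$)
$A{\left(L \right)} = - \frac{57}{2} + 6 L$ ($A{\left(L \right)} = -24 + 6 \left(L - \frac{3}{4}\right) = -24 + 6 \left(- \frac{3}{4} + L\right) = -24 + \left(- \frac{9}{2} + 6 L\right) = - \frac{57}{2} + 6 L$)
$A{\left(-19 \right)} 453 + 24 \cdot 5 = \left(- \frac{57}{2} + 6 \left(-19\right)\right) 453 + 24 \cdot 5 = \left(- \frac{57}{2} - 114\right) 453 + 120 = \left(- \frac{285}{2}\right) 453 + 120 = - \frac{129105}{2} + 120 = - \frac{128865}{2}$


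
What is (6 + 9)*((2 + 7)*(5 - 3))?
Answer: 270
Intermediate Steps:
(6 + 9)*((2 + 7)*(5 - 3)) = 15*(9*2) = 15*18 = 270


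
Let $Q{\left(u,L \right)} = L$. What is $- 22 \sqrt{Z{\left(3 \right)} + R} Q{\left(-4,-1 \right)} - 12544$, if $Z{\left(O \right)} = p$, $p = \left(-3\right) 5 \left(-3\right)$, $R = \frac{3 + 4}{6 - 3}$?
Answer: $-12544 + \frac{22 \sqrt{426}}{3} \approx -12393.0$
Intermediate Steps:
$R = \frac{7}{3} \approx 2.3333$
$p = 45$ ($p = \left(-15\right) \left(-3\right) = 45$)
$Z{\left(O \right)} = 45$
$- 22 \sqrt{Z{\left(3 \right)} + R} Q{\left(-4,-1 \right)} - 12544 = - 22 \sqrt{45 + \frac{7}{3}} \left(-1\right) - 12544 = - 22 \sqrt{\frac{142}{3}} \left(-1\right) - 12544 = - 22 \frac{\sqrt{426}}{3} \left(-1\right) - 12544 = - \frac{22 \sqrt{426}}{3} \left(-1\right) - 12544 = \frac{22 \sqrt{426}}{3} - 12544 = -12544 + \frac{22 \sqrt{426}}{3}$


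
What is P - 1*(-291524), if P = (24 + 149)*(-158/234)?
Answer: 34094641/117 ≈ 2.9141e+5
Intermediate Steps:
P = -13667/117 (P = 173*(-158*1/234) = 173*(-79/117) = -13667/117 ≈ -116.81)
P - 1*(-291524) = -13667/117 - 1*(-291524) = -13667/117 + 291524 = 34094641/117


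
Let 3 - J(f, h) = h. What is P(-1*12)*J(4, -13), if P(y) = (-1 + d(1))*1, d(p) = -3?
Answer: -64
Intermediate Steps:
J(f, h) = 3 - h
P(y) = -4 (P(y) = (-1 - 3)*1 = -4*1 = -4)
P(-1*12)*J(4, -13) = -4*(3 - 1*(-13)) = -4*(3 + 13) = -4*16 = -64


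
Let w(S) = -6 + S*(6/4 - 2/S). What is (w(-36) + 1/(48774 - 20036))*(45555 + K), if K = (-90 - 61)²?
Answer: -60896822390/14369 ≈ -4.2381e+6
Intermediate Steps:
w(S) = -6 + S*(3/2 - 2/S) (w(S) = -6 + S*(6*(¼) - 2/S) = -6 + S*(3/2 - 2/S))
K = 22801 (K = (-151)² = 22801)
(w(-36) + 1/(48774 - 20036))*(45555 + K) = ((-8 + (3/2)*(-36)) + 1/(48774 - 20036))*(45555 + 22801) = ((-8 - 54) + 1/28738)*68356 = (-62 + 1/28738)*68356 = -1781755/28738*68356 = -60896822390/14369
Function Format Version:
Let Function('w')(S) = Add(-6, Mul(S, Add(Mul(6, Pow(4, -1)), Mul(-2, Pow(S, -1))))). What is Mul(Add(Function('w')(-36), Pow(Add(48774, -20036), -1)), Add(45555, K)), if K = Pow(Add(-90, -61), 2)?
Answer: Rational(-60896822390, 14369) ≈ -4.2381e+6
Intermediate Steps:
Function('w')(S) = Add(-6, Mul(S, Add(Rational(3, 2), Mul(-2, Pow(S, -1))))) (Function('w')(S) = Add(-6, Mul(S, Add(Mul(6, Rational(1, 4)), Mul(-2, Pow(S, -1))))) = Add(-6, Mul(S, Add(Rational(3, 2), Mul(-2, Pow(S, -1))))))
K = 22801 (K = Pow(-151, 2) = 22801)
Mul(Add(Function('w')(-36), Pow(Add(48774, -20036), -1)), Add(45555, K)) = Mul(Add(Add(-8, Mul(Rational(3, 2), -36)), Pow(Add(48774, -20036), -1)), Add(45555, 22801)) = Mul(Add(Add(-8, -54), Pow(28738, -1)), 68356) = Mul(Add(-62, Rational(1, 28738)), 68356) = Mul(Rational(-1781755, 28738), 68356) = Rational(-60896822390, 14369)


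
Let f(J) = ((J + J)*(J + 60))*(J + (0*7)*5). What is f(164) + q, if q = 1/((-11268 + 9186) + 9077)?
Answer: 84285608961/6995 ≈ 1.2049e+7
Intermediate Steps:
q = 1/6995 (q = 1/(-2082 + 9077) = 1/6995 ≈ 0.00014296)
f(J) = 2*J**2*(60 + J) (f(J) = ((2*J)*(60 + J))*(J + 0*5) = (2*J*(60 + J))*(J + 0) = (2*J*(60 + J))*J = 2*J**2*(60 + J))
f(164) + q = 2*164**2*(60 + 164) + 1/6995 = 2*26896*224 + 1/6995 = 12049408 + 1/6995 = 84285608961/6995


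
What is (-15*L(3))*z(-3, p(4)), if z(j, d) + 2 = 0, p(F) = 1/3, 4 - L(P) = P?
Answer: 30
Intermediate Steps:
L(P) = 4 - P
p(F) = ⅓
z(j, d) = -2 (z(j, d) = -2 + 0 = -2)
(-15*L(3))*z(-3, p(4)) = -15*(4 - 1*3)*(-2) = -15*(4 - 3)*(-2) = -15*1*(-2) = -15*(-2) = 30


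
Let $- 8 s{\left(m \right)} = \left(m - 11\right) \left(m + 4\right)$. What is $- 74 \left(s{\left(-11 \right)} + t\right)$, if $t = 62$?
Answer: $- \frac{6327}{2} \approx -3163.5$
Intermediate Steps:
$s{\left(m \right)} = - \frac{\left(-11 + m\right) \left(4 + m\right)}{8}$ ($s{\left(m \right)} = - \frac{\left(m - 11\right) \left(m + 4\right)}{8} = - \frac{\left(-11 + m\right) \left(4 + m\right)}{8}$)
$- 74 \left(s{\left(-11 \right)} + t\right) = - 74 \left(\left(\frac{11}{2} - \frac{\left(-11\right)^{2}}{8} + \frac{7}{8} \left(-11\right)\right) + 62\right) = - 74 \left(\left(\frac{11}{2} - \frac{121}{8} - \frac{77}{8}\right) + 62\right) = - 74 \left(- \frac{77}{4} + 62\right) = \left(-74\right) \frac{171}{4} = - \frac{6327}{2}$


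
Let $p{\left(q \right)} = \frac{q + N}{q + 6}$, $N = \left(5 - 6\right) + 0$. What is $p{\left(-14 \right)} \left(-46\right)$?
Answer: $- \frac{345}{4} \approx -86.25$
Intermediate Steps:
$N = -1$ ($N = -1 + 0 = -1$)
$p{\left(q \right)} = \frac{-1 + q}{6 + q}$ ($p{\left(q \right)} = \frac{q - 1}{q + 6} = \frac{-1 + q}{6 + q}$)
$p{\left(-14 \right)} \left(-46\right) = \frac{-1 - 14}{6 - 14} \left(-46\right) = \frac{1}{-8} \left(-15\right) \left(-46\right) = \left(- \frac{1}{8}\right) \left(-15\right) \left(-46\right) = \frac{15}{8} \left(-46\right) = - \frac{345}{4}$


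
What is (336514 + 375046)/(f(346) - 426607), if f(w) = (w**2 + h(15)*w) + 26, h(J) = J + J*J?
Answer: -142312/44765 ≈ -3.1791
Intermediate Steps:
h(J) = J + J**2
f(w) = 26 + w**2 + 240*w (f(w) = (w**2 + (15*(1 + 15))*w) + 26 = (w**2 + (15*16)*w) + 26 = (w**2 + 240*w) + 26 = 26 + w**2 + 240*w)
(336514 + 375046)/(f(346) - 426607) = (336514 + 375046)/((26 + 346**2 + 240*346) - 426607) = 711560/((26 + 119716 + 83040) - 426607) = 711560/(202782 - 426607) = 711560/(-223825) = 711560*(-1/223825) = -142312/44765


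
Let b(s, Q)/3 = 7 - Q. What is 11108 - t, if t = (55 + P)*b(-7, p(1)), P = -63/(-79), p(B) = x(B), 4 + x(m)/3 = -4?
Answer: 467588/79 ≈ 5918.8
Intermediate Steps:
x(m) = -24 (x(m) = -12 + 3*(-4) = -12 - 12 = -24)
p(B) = -24
b(s, Q) = 21 - 3*Q (b(s, Q) = 3*(7 - Q) = 21 - 3*Q)
P = 63/79 (P = -63*(-1/79) = 63/79 ≈ 0.79747)
t = 409944/79 (t = (55 + 63/79)*(21 - 3*(-24)) = 4408*(21 + 72)/79 = (4408/79)*93 = 409944/79 ≈ 5189.2)
11108 - t = 11108 - 1*409944/79 = 11108 - 409944/79 = 467588/79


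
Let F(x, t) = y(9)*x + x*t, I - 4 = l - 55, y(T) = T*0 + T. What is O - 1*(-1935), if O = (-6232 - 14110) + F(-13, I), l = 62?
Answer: -18667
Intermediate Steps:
y(T) = T (y(T) = 0 + T = T)
I = 11 (I = 4 + (62 - 55) = 4 + 7 = 11)
F(x, t) = 9*x + t*x (F(x, t) = 9*x + x*t = 9*x + t*x)
O = -20602 (O = (-6232 - 14110) - 13*(9 + 11) = -20342 - 13*20 = -20342 - 260 = -20602)
O - 1*(-1935) = -20602 - 1*(-1935) = -20602 + 1935 = -18667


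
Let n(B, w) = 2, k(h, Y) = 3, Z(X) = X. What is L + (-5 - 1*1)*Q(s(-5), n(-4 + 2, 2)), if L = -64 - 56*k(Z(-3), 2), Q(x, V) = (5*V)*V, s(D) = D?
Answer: -352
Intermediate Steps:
Q(x, V) = 5*V²
L = -232 (L = -64 - 56*3 = -64 - 168 = -232)
L + (-5 - 1*1)*Q(s(-5), n(-4 + 2, 2)) = -232 + (-5 - 1*1)*(5*2²) = -232 + (-5 - 1)*(5*4) = -232 - 6*20 = -232 - 120 = -352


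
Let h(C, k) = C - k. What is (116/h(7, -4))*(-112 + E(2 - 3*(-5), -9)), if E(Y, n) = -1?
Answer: -13108/11 ≈ -1191.6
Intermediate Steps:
(116/h(7, -4))*(-112 + E(2 - 3*(-5), -9)) = (116/(7 - 1*(-4)))*(-112 - 1) = (116/(7 + 4))*(-113) = (116/11)*(-113) = -13108/11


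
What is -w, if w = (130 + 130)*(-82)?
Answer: 21320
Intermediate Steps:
w = -21320 (w = 260*(-82) = -21320)
-w = -1*(-21320) = 21320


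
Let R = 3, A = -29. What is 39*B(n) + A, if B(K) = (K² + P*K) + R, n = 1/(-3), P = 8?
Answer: -35/3 ≈ -11.667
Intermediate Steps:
n = -⅓ ≈ -0.33333
B(K) = 3 + K² + 8*K (B(K) = (K² + 8*K) + 3 = 3 + K² + 8*K)
39*B(n) + A = 39*(3 + (-⅓)² + 8*(-⅓)) - 29 = 39*(3 + ⅑ - 8/3) - 29 = 39*(4/9) - 29 = 52/3 - 29 = -35/3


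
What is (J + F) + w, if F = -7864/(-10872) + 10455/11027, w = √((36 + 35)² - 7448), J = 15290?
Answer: 229156293856/14985693 + I*√2407 ≈ 15292.0 + 49.061*I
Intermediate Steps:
w = I*√2407 (w = √(71² - 7448) = √(5041 - 7448) = √(-2407) = I*√2407 ≈ 49.061*I)
F = 25047886/14985693 (F = -7864*(-1/10872) + 10455*(1/11027) = 983/1359 + 10455/11027 = 25047886/14985693 ≈ 1.6715)
(J + F) + w = (15290 + 25047886/14985693) + I*√2407 = 229156293856/14985693 + I*√2407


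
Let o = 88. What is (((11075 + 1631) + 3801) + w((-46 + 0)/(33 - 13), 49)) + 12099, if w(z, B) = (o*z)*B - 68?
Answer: 93102/5 ≈ 18620.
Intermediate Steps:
w(z, B) = -68 + 88*B*z (w(z, B) = (88*z)*B - 68 = 88*B*z - 68 = -68 + 88*B*z)
(((11075 + 1631) + 3801) + w((-46 + 0)/(33 - 13), 49)) + 12099 = (((11075 + 1631) + 3801) + (-68 + 88*49*((-46 + 0)/(33 - 13)))) + 12099 = ((12706 + 3801) + (-68 + 88*49*(-46/20))) + 12099 = (16507 + (-68 + 88*49*(-46*1/20))) + 12099 = (16507 + (-68 + 88*49*(-23/10))) + 12099 = (16507 + (-68 - 49588/5)) + 12099 = (16507 - 49928/5) + 12099 = 32607/5 + 12099 = 93102/5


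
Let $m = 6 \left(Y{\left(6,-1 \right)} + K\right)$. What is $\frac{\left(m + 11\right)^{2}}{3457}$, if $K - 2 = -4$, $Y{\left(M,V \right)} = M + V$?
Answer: $\frac{841}{3457} \approx 0.24327$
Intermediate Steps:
$K = -2$ ($K = 2 - 4 = -2$)
$m = 18$ ($m = 6 \left(\left(6 - 1\right) - 2\right) = 6 \left(5 - 2\right) = 6 \cdot 3 = 18$)
$\frac{\left(m + 11\right)^{2}}{3457} = \frac{\left(18 + 11\right)^{2}}{3457} = 29^{2} \cdot \frac{1}{3457} = 841 \cdot \frac{1}{3457} = \frac{841}{3457}$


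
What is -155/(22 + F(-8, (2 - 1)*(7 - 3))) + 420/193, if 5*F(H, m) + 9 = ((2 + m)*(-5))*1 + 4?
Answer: -4723/579 ≈ -8.1572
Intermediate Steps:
F(H, m) = -3 - m (F(H, m) = -9/5 + (((2 + m)*(-5))*1 + 4)/5 = -9/5 + ((-10 - 5*m)*1 + 4)/5 = -9/5 + ((-10 - 5*m) + 4)/5 = -9/5 + (-6 - 5*m)/5 = -9/5 + (-6/5 - m) = -3 - m)
-155/(22 + F(-8, (2 - 1)*(7 - 3))) + 420/193 = -155/(22 + (-3 - (2 - 1)*(7 - 3))) + 420/193 = -155/(22 + (-3 - 4)) + 420*(1/193) = -155/(22 + (-3 - 1*4)) + 420/193 = -155/(22 + (-3 - 4)) + 420/193 = -155/(22 - 7) + 420/193 = -155/15 + 420/193 = -155*1/15 + 420/193 = -31/3 + 420/193 = -4723/579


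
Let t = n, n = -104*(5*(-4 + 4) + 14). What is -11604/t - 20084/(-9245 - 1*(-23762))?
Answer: 34803241/5284188 ≈ 6.5863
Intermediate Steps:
n = -1456 (n = -104*(5*0 + 14) = -104*(0 + 14) = -104*14 = -1456)
t = -1456
-11604/t - 20084/(-9245 - 1*(-23762)) = -11604/(-1456) - 20084/(-9245 - 1*(-23762)) = -11604*(-1/1456) - 20084/(-9245 + 23762) = 2901/364 - 20084/14517 = 34803241/5284188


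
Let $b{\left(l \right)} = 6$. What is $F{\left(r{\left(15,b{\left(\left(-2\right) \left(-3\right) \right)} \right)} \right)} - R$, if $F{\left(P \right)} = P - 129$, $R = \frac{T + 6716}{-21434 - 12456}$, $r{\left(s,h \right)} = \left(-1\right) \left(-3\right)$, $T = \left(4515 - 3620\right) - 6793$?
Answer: $- \frac{2134661}{16945} \approx -125.98$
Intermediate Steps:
$T = -5898$ ($T = 895 - 6793 = -5898$)
$r{\left(s,h \right)} = 3$
$R = - \frac{409}{16945}$ ($R = \frac{-5898 + 6716}{-21434 - 12456} = \frac{818}{-33890} = 818 \left(- \frac{1}{33890}\right) = - \frac{409}{16945} \approx -0.024137$)
$F{\left(P \right)} = -129 + P$
$F{\left(r{\left(15,b{\left(\left(-2\right) \left(-3\right) \right)} \right)} \right)} - R = \left(-129 + 3\right) - - \frac{409}{16945} = -126 + \frac{409}{16945} = - \frac{2134661}{16945}$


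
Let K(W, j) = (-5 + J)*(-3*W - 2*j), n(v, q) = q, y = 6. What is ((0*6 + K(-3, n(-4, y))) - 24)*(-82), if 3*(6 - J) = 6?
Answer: 1722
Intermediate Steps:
J = 4 (J = 6 - ⅓*6 = 6 - 2 = 4)
K(W, j) = 2*j + 3*W (K(W, j) = (-5 + 4)*(-3*W - 2*j) = -(-3*W - 2*j) = 2*j + 3*W)
((0*6 + K(-3, n(-4, y))) - 24)*(-82) = ((0*6 + (2*6 + 3*(-3))) - 24)*(-82) = ((0 + (12 - 9)) - 24)*(-82) = ((0 + 3) - 24)*(-82) = (3 - 24)*(-82) = -21*(-82) = 1722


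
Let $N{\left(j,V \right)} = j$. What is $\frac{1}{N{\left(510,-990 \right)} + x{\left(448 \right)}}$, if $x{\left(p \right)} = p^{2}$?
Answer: $\frac{1}{201214} \approx 4.9698 \cdot 10^{-6}$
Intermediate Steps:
$\frac{1}{N{\left(510,-990 \right)} + x{\left(448 \right)}} = \frac{1}{510 + 448^{2}} = \frac{1}{510 + 200704} = \frac{1}{201214}$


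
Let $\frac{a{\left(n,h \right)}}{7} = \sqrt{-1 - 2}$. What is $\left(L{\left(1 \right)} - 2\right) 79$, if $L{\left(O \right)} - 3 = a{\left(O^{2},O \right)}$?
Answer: $79 + 553 i \sqrt{3} \approx 79.0 + 957.82 i$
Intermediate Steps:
$a{\left(n,h \right)} = 7 i \sqrt{3}$ ($a{\left(n,h \right)} = 7 \sqrt{-1 - 2} = 7 \sqrt{-3} = 7 i \sqrt{3}$)
$L{\left(O \right)} = 3 + 7 i \sqrt{3}$
$\left(L{\left(1 \right)} - 2\right) 79 = \left(\left(3 + 7 i \sqrt{3}\right) - 2\right) 79 = \left(1 + 7 i \sqrt{3}\right) 79 = 79 + 553 i \sqrt{3}$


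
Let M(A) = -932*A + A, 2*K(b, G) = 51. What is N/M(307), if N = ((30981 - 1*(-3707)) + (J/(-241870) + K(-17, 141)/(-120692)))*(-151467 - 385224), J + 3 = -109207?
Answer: 1622276604383952663/24905985912808 ≈ 65136.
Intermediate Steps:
J = -109210 (J = -3 - 109207 = -109210)
K(b, G) = 51/2 (K(b, G) = (½)*51 = 51/2)
M(A) = -931*A
N = -1622276604383952663/87139624 (N = ((30981 - 1*(-3707)) + (-109210/(-241870) + (51/2)/(-120692)))*(-151467 - 385224) = ((30981 + 3707) + (-109210*(-1/241870) + (51/2)*(-1/120692)))*(-536691) = (34688 + (163/361 - 51/241384))*(-536691) = (34688 + 39327181/87139624)*(-536691) = (3022738604493/87139624)*(-536691) = -1622276604383952663/87139624 ≈ -1.8617e+10)
N/M(307) = -1622276604383952663/(87139624*((-931*307))) = -1622276604383952663/87139624/(-285817) = -1622276604383952663/87139624*(-1/285817) = 1622276604383952663/24905985912808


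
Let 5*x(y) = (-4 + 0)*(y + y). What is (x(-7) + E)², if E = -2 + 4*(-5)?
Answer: 2916/25 ≈ 116.64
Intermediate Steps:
x(y) = -8*y/5 (x(y) = ((-4 + 0)*(y + y))/5 = (-8*y)/5 = -8*y/5)
E = -22 (E = -2 - 20 = -22)
(x(-7) + E)² = (-8/5*(-7) - 22)² = (56/5 - 22)² = (-54/5)² = 2916/25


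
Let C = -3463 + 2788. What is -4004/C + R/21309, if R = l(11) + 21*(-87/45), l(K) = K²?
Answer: 28458502/4794525 ≈ 5.9356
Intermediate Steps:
C = -675
R = 402/5 (R = 11² + 21*(-87/45) = 121 + 21*(-87*1/45) = 121 + 21*(-29/15) = 121 - 203/5 = 402/5 ≈ 80.400)
-4004/C + R/21309 = -4004/(-675) + (402/5)/21309 = -4004*(-1/675) + (402/5)*(1/21309) = 4004/675 + 134/35515 = 28458502/4794525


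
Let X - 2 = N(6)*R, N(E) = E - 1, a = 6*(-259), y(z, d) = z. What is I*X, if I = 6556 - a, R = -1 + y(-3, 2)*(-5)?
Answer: 583920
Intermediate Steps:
a = -1554
R = 14 (R = -1 - 3*(-5) = -1 + 15 = 14)
N(E) = -1 + E
I = 8110 (I = 6556 - 1*(-1554) = 6556 + 1554 = 8110)
X = 72 (X = 2 + (-1 + 6)*14 = 2 + 5*14 = 2 + 70 = 72)
I*X = 8110*72 = 583920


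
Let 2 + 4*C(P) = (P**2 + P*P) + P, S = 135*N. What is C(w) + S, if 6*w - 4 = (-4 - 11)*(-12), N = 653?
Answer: 1595383/18 ≈ 88632.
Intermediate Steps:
w = 92/3 (w = 2/3 + ((-4 - 11)*(-12))/6 = 2/3 + (-15*(-12))/6 = 2/3 + (1/6)*180 = 2/3 + 30 = 92/3 ≈ 30.667)
S = 88155 (S = 135*653 = 88155)
C(P) = -1/2 + P**2/2 + P/4 (C(P) = -1/2 + ((P**2 + P*P) + P)/4 = -1/2 + ((P**2 + P**2) + P)/4 = -1/2 + (2*P**2 + P)/4 = -1/2 + (P + 2*P**2)/4 = -1/2 + (P**2/2 + P/4) = -1/2 + P**2/2 + P/4)
C(w) + S = (-1/2 + (92/3)**2/2 + (1/4)*(92/3)) + 88155 = (-1/2 + (1/2)*(8464/9) + 23/3) + 88155 = (-1/2 + 4232/9 + 23/3) + 88155 = 8593/18 + 88155 = 1595383/18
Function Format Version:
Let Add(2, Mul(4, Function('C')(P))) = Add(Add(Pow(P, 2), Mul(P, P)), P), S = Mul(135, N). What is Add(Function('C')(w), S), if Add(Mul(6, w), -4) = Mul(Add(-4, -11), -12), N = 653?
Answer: Rational(1595383, 18) ≈ 88632.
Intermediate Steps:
w = Rational(92, 3) (w = Add(Rational(2, 3), Mul(Rational(1, 6), Mul(Add(-4, -11), -12))) = Add(Rational(2, 3), Mul(Rational(1, 6), Mul(-15, -12))) = Add(Rational(2, 3), Mul(Rational(1, 6), 180)) = Add(Rational(2, 3), 30) = Rational(92, 3) ≈ 30.667)
S = 88155 (S = Mul(135, 653) = 88155)
Function('C')(P) = Add(Rational(-1, 2), Mul(Rational(1, 2), Pow(P, 2)), Mul(Rational(1, 4), P)) (Function('C')(P) = Add(Rational(-1, 2), Mul(Rational(1, 4), Add(Add(Pow(P, 2), Mul(P, P)), P))) = Add(Rational(-1, 2), Mul(Rational(1, 4), Add(Add(Pow(P, 2), Pow(P, 2)), P))) = Add(Rational(-1, 2), Mul(Rational(1, 4), Add(Mul(2, Pow(P, 2)), P))) = Add(Rational(-1, 2), Mul(Rational(1, 4), Add(P, Mul(2, Pow(P, 2))))) = Add(Rational(-1, 2), Add(Mul(Rational(1, 2), Pow(P, 2)), Mul(Rational(1, 4), P))) = Add(Rational(-1, 2), Mul(Rational(1, 2), Pow(P, 2)), Mul(Rational(1, 4), P)))
Add(Function('C')(w), S) = Add(Add(Rational(-1, 2), Mul(Rational(1, 2), Pow(Rational(92, 3), 2)), Mul(Rational(1, 4), Rational(92, 3))), 88155) = Add(Add(Rational(-1, 2), Mul(Rational(1, 2), Rational(8464, 9)), Rational(23, 3)), 88155) = Add(Add(Rational(-1, 2), Rational(4232, 9), Rational(23, 3)), 88155) = Add(Rational(8593, 18), 88155) = Rational(1595383, 18)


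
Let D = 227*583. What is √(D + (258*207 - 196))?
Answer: √185551 ≈ 430.76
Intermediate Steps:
D = 132341
√(D + (258*207 - 196)) = √(132341 + (258*207 - 196)) = √(132341 + (53406 - 196)) = √(132341 + 53210) = √185551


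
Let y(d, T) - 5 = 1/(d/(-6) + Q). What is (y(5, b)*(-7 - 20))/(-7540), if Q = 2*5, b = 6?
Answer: 7587/414700 ≈ 0.018295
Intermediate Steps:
Q = 10
y(d, T) = 5 + 1/(10 - d/6) (y(d, T) = 5 + 1/(d/(-6) + 10) = 5 + 1/(d*(-⅙) + 10) = 5 + 1/(-d/6 + 10) = 5 + 1/(10 - d/6))
(y(5, b)*(-7 - 20))/(-7540) = (((-306 + 5*5)/(-60 + 5))*(-7 - 20))/(-7540) = (((-306 + 25)/(-55))*(-27))*(-1/7540) = (-1/55*(-281)*(-27))*(-1/7540) = ((281/55)*(-27))*(-1/7540) = -7587/55*(-1/7540) = 7587/414700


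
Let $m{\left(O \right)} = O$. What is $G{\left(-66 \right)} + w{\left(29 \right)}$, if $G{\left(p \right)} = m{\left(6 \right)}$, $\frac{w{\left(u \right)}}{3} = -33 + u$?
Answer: $-6$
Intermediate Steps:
$w{\left(u \right)} = -99 + 3 u$ ($w{\left(u \right)} = 3 \left(-33 + u\right) = -99 + 3 u$)
$G{\left(p \right)} = 6$
$G{\left(-66 \right)} + w{\left(29 \right)} = 6 + \left(-99 + 3 \cdot 29\right) = 6 + \left(-99 + 87\right) = 6 - 12 = -6$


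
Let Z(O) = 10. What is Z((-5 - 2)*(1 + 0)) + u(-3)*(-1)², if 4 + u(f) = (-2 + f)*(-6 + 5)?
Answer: 11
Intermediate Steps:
u(f) = -2 - f (u(f) = -4 + (-2 + f)*(-6 + 5) = -4 + (-2 + f)*(-1) = -4 + (2 - f) = -2 - f)
Z((-5 - 2)*(1 + 0)) + u(-3)*(-1)² = 10 + (-2 - 1*(-3))*(-1)² = 10 + (-2 + 3)*1 = 10 + 1*1 = 10 + 1 = 11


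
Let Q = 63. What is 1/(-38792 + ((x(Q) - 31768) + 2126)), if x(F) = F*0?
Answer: -1/68434 ≈ -1.4613e-5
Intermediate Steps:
x(F) = 0
1/(-38792 + ((x(Q) - 31768) + 2126)) = 1/(-38792 + ((0 - 31768) + 2126)) = 1/(-38792 + (-31768 + 2126)) = 1/(-38792 - 29642) = 1/(-68434) = -1/68434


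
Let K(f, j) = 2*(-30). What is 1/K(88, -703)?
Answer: -1/60 ≈ -0.016667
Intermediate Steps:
K(f, j) = -60
1/K(88, -703) = 1/(-60) = -1/60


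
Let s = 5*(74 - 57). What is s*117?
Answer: 9945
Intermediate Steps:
s = 85 (s = 5*17 = 85)
s*117 = 85*117 = 9945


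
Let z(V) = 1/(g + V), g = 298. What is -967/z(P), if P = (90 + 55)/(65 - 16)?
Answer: -14260349/49 ≈ -2.9103e+5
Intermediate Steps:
P = 145/49 ≈ 2.9592
z(V) = 1/(298 + V)
-967/z(P) = -967/(1/(298 + 145/49)) = -967/(1/(14747/49)) = -967/49/14747 = -967*14747/49 = -14260349/49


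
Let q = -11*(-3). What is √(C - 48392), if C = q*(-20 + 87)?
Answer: I*√46181 ≈ 214.9*I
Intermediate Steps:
q = 33
C = 2211 (C = 33*(-20 + 87) = 33*67 = 2211)
√(C - 48392) = √(2211 - 48392) = √(-46181) = I*√46181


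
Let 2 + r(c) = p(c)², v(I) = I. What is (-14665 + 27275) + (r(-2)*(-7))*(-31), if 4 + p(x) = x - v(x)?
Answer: 15648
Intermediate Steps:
p(x) = -4 (p(x) = -4 + (x - x) = -4 + 0 = -4)
r(c) = 14 (r(c) = -2 + (-4)² = -2 + 16 = 14)
(-14665 + 27275) + (r(-2)*(-7))*(-31) = (-14665 + 27275) + (14*(-7))*(-31) = 12610 - 98*(-31) = 12610 + 3038 = 15648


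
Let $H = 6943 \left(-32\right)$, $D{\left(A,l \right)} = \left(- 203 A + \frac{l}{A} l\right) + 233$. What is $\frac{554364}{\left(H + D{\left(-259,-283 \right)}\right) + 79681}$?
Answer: $- \frac{35895069}{5827126} \approx -6.16$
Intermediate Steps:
$D{\left(A,l \right)} = 233 - 203 A + \frac{l^{2}}{A}$ ($D{\left(A,l \right)} = \left(- 203 A + \frac{l^{2}}{A}\right) + 233 = 233 - 203 A + \frac{l^{2}}{A}$)
$H = -222176$
$\frac{554364}{\left(H + D{\left(-259,-283 \right)}\right) + 79681} = \frac{554364}{\left(-222176 + \left(233 - -52577 + \frac{\left(-283\right)^{2}}{-259}\right)\right) + 79681} = \frac{554364}{\left(-222176 + \left(233 + 52577 - \frac{80089}{259}\right)\right) + 79681} = \frac{554364}{\left(-222176 + \frac{13597701}{259}\right) + 79681} = \frac{554364}{- \frac{43945883}{259} + 79681} = \frac{554364}{- \frac{23308504}{259}} = 554364 \left(- \frac{259}{23308504}\right) = - \frac{35895069}{5827126}$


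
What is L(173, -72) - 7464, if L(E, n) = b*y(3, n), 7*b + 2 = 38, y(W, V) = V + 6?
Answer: -54624/7 ≈ -7803.4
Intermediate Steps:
y(W, V) = 6 + V
b = 36/7 (b = -2/7 + (⅐)*38 = -2/7 + 38/7 = 36/7 ≈ 5.1429)
L(E, n) = 216/7 + 36*n/7 (L(E, n) = 36*(6 + n)/7 = 216/7 + 36*n/7)
L(173, -72) - 7464 = (216/7 + (36/7)*(-72)) - 7464 = (216/7 - 2592/7) - 7464 = -2376/7 - 7464 = -54624/7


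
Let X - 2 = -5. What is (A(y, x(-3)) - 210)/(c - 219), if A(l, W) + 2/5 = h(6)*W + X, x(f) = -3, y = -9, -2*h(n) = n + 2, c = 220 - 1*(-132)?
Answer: -53/35 ≈ -1.5143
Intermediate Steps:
X = -3 (X = 2 - 5 = -3)
c = 352 (c = 220 + 132 = 352)
h(n) = -1 - n/2 (h(n) = -(n + 2)/2 = -(2 + n)/2 = -1 - n/2)
A(l, W) = -17/5 - 4*W (A(l, W) = -2/5 + ((-1 - 1/2*6)*W - 3) = -2/5 + ((-1 - 3)*W - 3) = -2/5 + (-4*W - 3) = -2/5 + (-3 - 4*W) = -17/5 - 4*W)
(A(y, x(-3)) - 210)/(c - 219) = ((-17/5 - 4*(-3)) - 210)/(352 - 219) = ((-17/5 + 12) - 210)/133 = (43/5 - 210)*(1/133) = -1007/5*1/133 = -53/35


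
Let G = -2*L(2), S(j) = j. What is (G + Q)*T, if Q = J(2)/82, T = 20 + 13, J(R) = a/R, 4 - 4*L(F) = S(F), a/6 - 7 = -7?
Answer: -33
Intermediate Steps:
a = 0 (a = 42 + 6*(-7) = 42 - 42 = 0)
L(F) = 1 - F/4
J(R) = 0 (J(R) = 0/R = 0)
G = -1 (G = -2*(1 - ¼*2) = -2*(1 - ½) = -2*½ = -1)
T = 33
Q = 0 (Q = 0/82 = 0*(1/82) = 0)
(G + Q)*T = (-1 + 0)*33 = -1*33 = -33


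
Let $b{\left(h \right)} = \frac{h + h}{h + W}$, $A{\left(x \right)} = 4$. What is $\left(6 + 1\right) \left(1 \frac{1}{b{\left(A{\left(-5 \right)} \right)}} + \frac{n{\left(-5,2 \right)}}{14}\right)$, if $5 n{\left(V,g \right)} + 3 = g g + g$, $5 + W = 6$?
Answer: $\frac{187}{40} \approx 4.675$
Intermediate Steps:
$W = 1$ ($W = -5 + 6 = 1$)
$n{\left(V,g \right)} = - \frac{3}{5} + \frac{g}{5} + \frac{g^{2}}{5}$ ($n{\left(V,g \right)} = - \frac{3}{5} + \frac{g g + g}{5} = - \frac{3}{5} + \frac{g^{2} + g}{5} = - \frac{3}{5} + \frac{g + g^{2}}{5} = - \frac{3}{5} + \left(\frac{g}{5} + \frac{g^{2}}{5}\right) = - \frac{3}{5} + \frac{g}{5} + \frac{g^{2}}{5}$)
$b{\left(h \right)} = \frac{2 h}{1 + h}$ ($b{\left(h \right)} = \frac{h + h}{h + 1} = \frac{2 h}{1 + h}$)
$\left(6 + 1\right) \left(1 \frac{1}{b{\left(A{\left(-5 \right)} \right)}} + \frac{n{\left(-5,2 \right)}}{14}\right) = \left(6 + 1\right) \left(1 \frac{1}{2 \cdot 4 \frac{1}{1 + 4}} + \frac{- \frac{3}{5} + \frac{1}{5} \cdot 2 + \frac{2^{2}}{5}}{14}\right) = 7 \left(1 \frac{1}{2 \cdot 4 \cdot \frac{1}{5}} + \left(- \frac{3}{5} + \frac{2}{5} + \frac{1}{5} \cdot 4\right) \frac{1}{14}\right) = 7 \left(1 \frac{1}{2 \cdot 4 \cdot \frac{1}{5}} + \left(- \frac{3}{5} + \frac{2}{5} + \frac{4}{5}\right) \frac{1}{14}\right) = 7 \left(1 \frac{1}{\frac{8}{5}} + \frac{3}{5} \cdot \frac{1}{14}\right) = 7 \left(1 \cdot \frac{5}{8} + \frac{3}{70}\right) = 7 \left(\frac{5}{8} + \frac{3}{70}\right) = 7 \cdot \frac{187}{280} = \frac{187}{40}$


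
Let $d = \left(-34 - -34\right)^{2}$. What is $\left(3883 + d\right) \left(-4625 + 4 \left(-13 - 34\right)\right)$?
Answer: $-18688879$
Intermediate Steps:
$d = 0$ ($d = \left(-34 + 34\right)^{2} = 0^{2} = 0$)
$\left(3883 + d\right) \left(-4625 + 4 \left(-13 - 34\right)\right) = \left(3883 + 0\right) \left(-4625 + 4 \left(-13 - 34\right)\right) = 3883 \left(-4625 + 4 \left(-47\right)\right) = 3883 \left(-4625 - 188\right) = 3883 \left(-4813\right) = -18688879$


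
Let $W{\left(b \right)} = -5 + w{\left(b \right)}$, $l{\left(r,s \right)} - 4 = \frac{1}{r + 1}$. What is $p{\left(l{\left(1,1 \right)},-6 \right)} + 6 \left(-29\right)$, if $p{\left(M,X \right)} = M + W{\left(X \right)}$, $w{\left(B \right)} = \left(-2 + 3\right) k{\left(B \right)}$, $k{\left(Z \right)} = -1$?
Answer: $- \frac{351}{2} \approx -175.5$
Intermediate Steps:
$l{\left(r,s \right)} = 4 + \frac{1}{1 + r}$ ($l{\left(r,s \right)} = 4 + \frac{1}{r + 1} = 4 + \frac{1}{1 + r}$)
$w{\left(B \right)} = -1$ ($w{\left(B \right)} = \left(-2 + 3\right) \left(-1\right) = 1 \left(-1\right) = -1$)
$W{\left(b \right)} = -6$ ($W{\left(b \right)} = -5 - 1 = -6$)
$p{\left(M,X \right)} = -6 + M$ ($p{\left(M,X \right)} = M - 6 = -6 + M$)
$p{\left(l{\left(1,1 \right)},-6 \right)} + 6 \left(-29\right) = \left(-6 + \frac{5 + 4 \cdot 1}{1 + 1}\right) + 6 \left(-29\right) = \left(-6 + \frac{5 + 4}{2}\right) - 174 = \left(-6 + \frac{1}{2} \cdot 9\right) - 174 = \left(-6 + \frac{9}{2}\right) - 174 = - \frac{3}{2} - 174 = - \frac{351}{2}$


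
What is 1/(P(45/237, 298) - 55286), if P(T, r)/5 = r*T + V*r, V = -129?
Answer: -79/19529834 ≈ -4.0451e-6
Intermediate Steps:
P(T, r) = -645*r + 5*T*r (P(T, r) = 5*(r*T - 129*r) = 5*(T*r - 129*r) = 5*(-129*r + T*r) = -645*r + 5*T*r)
1/(P(45/237, 298) - 55286) = 1/(5*298*(-129 + 45/237) - 55286) = 1/(5*298*(-129 + 45*(1/237)) - 55286) = 1/(5*298*(-129 + 15/79) - 55286) = 1/(5*298*(-10176/79) - 55286) = 1/(-15162240/79 - 55286) = 1/(-19529834/79) = -79/19529834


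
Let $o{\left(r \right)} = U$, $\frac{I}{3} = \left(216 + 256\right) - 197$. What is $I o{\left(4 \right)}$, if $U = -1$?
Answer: $-825$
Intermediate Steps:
$I = 825$ ($I = 3 \left(\left(216 + 256\right) - 197\right) = 3 \left(472 - 197\right) = 3 \cdot 275 = 825$)
$o{\left(r \right)} = -1$
$I o{\left(4 \right)} = 825 \left(-1\right) = -825$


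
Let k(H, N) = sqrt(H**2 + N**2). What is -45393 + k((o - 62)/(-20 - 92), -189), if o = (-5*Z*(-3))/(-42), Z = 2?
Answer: -45393 + sqrt(21956319697)/784 ≈ -45204.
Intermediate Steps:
o = -5/7 (o = (-5*2*(-3))/(-42) = -10*(-3)*(-1/42) = 30*(-1/42) = -5/7 ≈ -0.71429)
-45393 + k((o - 62)/(-20 - 92), -189) = -45393 + sqrt(((-5/7 - 62)/(-20 - 92))**2 + (-189)**2) = -45393 + sqrt((-439/7/(-112))**2 + 35721) = -45393 + sqrt((-439/7*(-1/112))**2 + 35721) = -45393 + sqrt((439/784)**2 + 35721) = -45393 + sqrt(192721/614656 + 35721) = -45393 + sqrt(21956319697/614656) = -45393 + sqrt(21956319697)/784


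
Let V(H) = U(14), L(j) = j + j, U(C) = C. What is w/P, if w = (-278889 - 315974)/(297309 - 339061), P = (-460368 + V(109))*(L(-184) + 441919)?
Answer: -594863/8486919397542608 ≈ -7.0092e-11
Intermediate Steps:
L(j) = 2*j
V(H) = 14
P = -203269769054 (P = (-460368 + 14)*(2*(-184) + 441919) = -460354*(-368 + 441919) = -460354*441551 = -203269769054)
w = 594863/41752 (w = -594863/(-41752) = -594863*(-1/41752) = 594863/41752 ≈ 14.248)
w/P = (594863/41752)/(-203269769054) = (594863/41752)*(-1/203269769054) = -594863/8486919397542608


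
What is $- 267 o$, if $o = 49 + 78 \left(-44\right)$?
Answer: $903261$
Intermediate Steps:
$o = -3383$ ($o = 49 - 3432 = -3383$)
$- 267 o = \left(-267\right) \left(-3383\right) = 903261$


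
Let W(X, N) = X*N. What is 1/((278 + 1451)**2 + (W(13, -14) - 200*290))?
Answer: 1/2931259 ≈ 3.4115e-7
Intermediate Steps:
W(X, N) = N*X
1/((278 + 1451)**2 + (W(13, -14) - 200*290)) = 1/((278 + 1451)**2 + (-14*13 - 200*290)) = 1/(1729**2 + (-182 - 58000)) = 1/(2989441 - 58182) = 1/2931259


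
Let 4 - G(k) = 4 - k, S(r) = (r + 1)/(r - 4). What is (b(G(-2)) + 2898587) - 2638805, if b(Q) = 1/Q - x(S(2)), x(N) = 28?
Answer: 519507/2 ≈ 2.5975e+5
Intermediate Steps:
S(r) = (1 + r)/(-4 + r)
G(k) = k (G(k) = 4 - (4 - k) = 4 + (-4 + k) = k)
b(Q) = -28 + 1/Q (b(Q) = 1/Q - 1*28 = 1/Q - 28 = -28 + 1/Q)
(b(G(-2)) + 2898587) - 2638805 = ((-28 + 1/(-2)) + 2898587) - 2638805 = ((-28 - ½) + 2898587) - 2638805 = (-57/2 + 2898587) - 2638805 = 5797117/2 - 2638805 = 519507/2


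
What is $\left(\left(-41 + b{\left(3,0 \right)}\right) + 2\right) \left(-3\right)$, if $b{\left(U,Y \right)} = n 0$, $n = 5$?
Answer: $117$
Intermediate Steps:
$b{\left(U,Y \right)} = 0$ ($b{\left(U,Y \right)} = 5 \cdot 0 = 0$)
$\left(\left(-41 + b{\left(3,0 \right)}\right) + 2\right) \left(-3\right) = \left(\left(-41 + 0\right) + 2\right) \left(-3\right) = \left(-41 + 2\right) \left(-3\right) = \left(-39\right) \left(-3\right) = 117$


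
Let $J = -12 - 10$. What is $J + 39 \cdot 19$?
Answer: $719$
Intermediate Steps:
$J = -22$
$J + 39 \cdot 19 = -22 + 39 \cdot 19 = -22 + 741 = 719$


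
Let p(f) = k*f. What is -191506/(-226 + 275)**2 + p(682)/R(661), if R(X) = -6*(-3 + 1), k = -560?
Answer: -32831714/1029 ≈ -31906.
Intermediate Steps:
R(X) = 12 (R(X) = -6*(-2) = 12)
p(f) = -560*f
-191506/(-226 + 275)**2 + p(682)/R(661) = -191506/(-226 + 275)**2 - 560*682/12 = -191506/(49**2) - 381920*1/12 = -191506/2401 - 95480/3 = -191506*1/2401 - 95480/3 = -27358/343 - 95480/3 = -32831714/1029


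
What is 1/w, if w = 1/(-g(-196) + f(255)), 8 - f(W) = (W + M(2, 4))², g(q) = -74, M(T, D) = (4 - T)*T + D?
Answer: -69087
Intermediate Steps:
M(T, D) = D + T*(4 - T) (M(T, D) = T*(4 - T) + D = D + T*(4 - T))
f(W) = 8 - (8 + W)² (f(W) = 8 - (W + (4 - 1*2² + 4*2))² = 8 - (W + (4 - 1*4 + 8))² = 8 - (W + (4 - 4 + 8))² = 8 - (W + 8)² = 8 - (8 + W)²)
w = -1/69087 (w = 1/(-1*(-74) + (8 - (8 + 255)²)) = 1/(74 + (8 - 1*263²)) = 1/(74 + (8 - 1*69169)) = 1/(74 + (8 - 69169)) = 1/(74 - 69161) = 1/(-69087) = -1/69087 ≈ -1.4474e-5)
1/w = 1/(-1/69087) = -69087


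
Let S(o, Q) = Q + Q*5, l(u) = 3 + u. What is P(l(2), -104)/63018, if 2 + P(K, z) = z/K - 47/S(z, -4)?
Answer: -2501/7562160 ≈ -0.00033073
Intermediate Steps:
S(o, Q) = 6*Q (S(o, Q) = Q + 5*Q = 6*Q)
P(K, z) = -1/24 + z/K (P(K, z) = -2 + (z/K - 47/(6*(-4))) = -2 + (z/K - 47/(-24)) = -2 + (z/K - 47*(-1/24)) = -2 + (z/K + 47/24) = -2 + (47/24 + z/K) = -1/24 + z/K)
P(l(2), -104)/63018 = ((-104 - (3 + 2)/24)/(3 + 2))/63018 = ((-104 - 1/24*5)/5)*(1/63018) = ((-104 - 5/24)/5)*(1/63018) = ((⅕)*(-2501/24))*(1/63018) = -2501/120*1/63018 = -2501/7562160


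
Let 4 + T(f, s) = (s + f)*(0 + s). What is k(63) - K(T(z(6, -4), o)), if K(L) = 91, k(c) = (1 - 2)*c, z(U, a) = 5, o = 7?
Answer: -154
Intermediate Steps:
T(f, s) = -4 + s*(f + s) (T(f, s) = -4 + (s + f)*(0 + s) = -4 + (f + s)*s = -4 + s*(f + s))
k(c) = -c
k(63) - K(T(z(6, -4), o)) = -1*63 - 1*91 = -63 - 91 = -154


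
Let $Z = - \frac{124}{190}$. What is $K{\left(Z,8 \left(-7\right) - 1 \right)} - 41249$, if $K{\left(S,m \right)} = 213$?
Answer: $-41036$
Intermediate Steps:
$Z = - \frac{62}{95}$ ($Z = \left(-124\right) \frac{1}{190} = - \frac{62}{95} \approx -0.65263$)
$K{\left(Z,8 \left(-7\right) - 1 \right)} - 41249 = 213 - 41249 = -41036$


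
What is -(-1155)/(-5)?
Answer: -231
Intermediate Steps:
-(-1155)/(-5) = -(-1155)*(-1)/5 = -21*11 = -231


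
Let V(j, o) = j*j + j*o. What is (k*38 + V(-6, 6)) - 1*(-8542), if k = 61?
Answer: 10860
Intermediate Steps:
V(j, o) = j² + j*o
(k*38 + V(-6, 6)) - 1*(-8542) = (61*38 - 6*(-6 + 6)) - 1*(-8542) = (2318 - 6*0) + 8542 = (2318 + 0) + 8542 = 2318 + 8542 = 10860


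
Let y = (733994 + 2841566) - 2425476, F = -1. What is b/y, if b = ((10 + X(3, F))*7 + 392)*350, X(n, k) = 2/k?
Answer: 39200/287521 ≈ 0.13634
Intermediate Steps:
b = 156800 (b = ((10 + 2/(-1))*7 + 392)*350 = ((10 + 2*(-1))*7 + 392)*350 = ((10 - 2)*7 + 392)*350 = (8*7 + 392)*350 = (56 + 392)*350 = 448*350 = 156800)
y = 1150084 (y = 3575560 - 2425476 = 1150084)
b/y = 156800/1150084 = 156800*(1/1150084) = 39200/287521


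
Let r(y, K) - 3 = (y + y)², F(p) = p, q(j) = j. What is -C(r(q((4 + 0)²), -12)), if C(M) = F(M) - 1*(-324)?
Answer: -1351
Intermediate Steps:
r(y, K) = 3 + 4*y² (r(y, K) = 3 + (y + y)² = 3 + (2*y)² = 3 + 4*y²)
C(M) = 324 + M (C(M) = M - 1*(-324) = M + 324 = 324 + M)
-C(r(q((4 + 0)²), -12)) = -(324 + (3 + 4*((4 + 0)²)²)) = -(324 + (3 + 4*(4²)²)) = -(324 + (3 + 4*16²)) = -(324 + (3 + 4*256)) = -(324 + (3 + 1024)) = -(324 + 1027) = -1*1351 = -1351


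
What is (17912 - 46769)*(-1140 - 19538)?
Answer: 596705046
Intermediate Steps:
(17912 - 46769)*(-1140 - 19538) = -28857*(-20678) = 596705046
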